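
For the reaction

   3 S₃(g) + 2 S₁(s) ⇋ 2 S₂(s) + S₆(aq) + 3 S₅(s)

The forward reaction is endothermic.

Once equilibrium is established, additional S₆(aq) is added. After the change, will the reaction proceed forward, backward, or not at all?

left

Adding S₆ (aq), a product, drives the reaction to the left.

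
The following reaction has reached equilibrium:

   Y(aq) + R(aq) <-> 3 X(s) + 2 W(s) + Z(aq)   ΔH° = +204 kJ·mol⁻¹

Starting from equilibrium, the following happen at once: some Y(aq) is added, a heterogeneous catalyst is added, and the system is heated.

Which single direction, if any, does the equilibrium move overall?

Adding Y (aq), a reactant, drives the reaction to the right.
A catalyst speeds both forward and reverse rates equally; it changes neither Q nor K — no shift from this change.
The forward reaction is endothermic. Raising T favours the endothermic direction — shift to the right.
Only the nonzero effect(s) matter; the net shift is to the right.

right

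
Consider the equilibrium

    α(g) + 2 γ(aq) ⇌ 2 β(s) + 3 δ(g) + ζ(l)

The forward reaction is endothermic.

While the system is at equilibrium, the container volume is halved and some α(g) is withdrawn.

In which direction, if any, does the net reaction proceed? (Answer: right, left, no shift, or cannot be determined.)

Gas moles: reactants 1, products 3 (Δn_gas = +2). Compression shifts the system toward the side with fewer moles of gas — to the left.
Removing α (g), a reactant, drives the reaction to the left.
All effects act in the same direction — net shift to the left.

left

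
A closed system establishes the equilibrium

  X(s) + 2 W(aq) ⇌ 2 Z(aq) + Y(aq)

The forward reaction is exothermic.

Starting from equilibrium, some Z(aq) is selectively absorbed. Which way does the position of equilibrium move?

right

Removing Z (aq), a product, drives the reaction to the right.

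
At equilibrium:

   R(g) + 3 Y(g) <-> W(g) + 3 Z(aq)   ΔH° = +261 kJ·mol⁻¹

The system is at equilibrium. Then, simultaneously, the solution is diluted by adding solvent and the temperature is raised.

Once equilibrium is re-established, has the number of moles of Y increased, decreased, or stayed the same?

Dilution lowers every aqueous concentration by the same factor. Δn_aq = 3 − 0 = +3, so the system shifts toward the side with more dissolved moles — to the right.
The forward reaction is endothermic. Raising T favours the endothermic direction — shift to the right.
The net shift is to the right. Y is a reactant, so its amount decreases.

decreases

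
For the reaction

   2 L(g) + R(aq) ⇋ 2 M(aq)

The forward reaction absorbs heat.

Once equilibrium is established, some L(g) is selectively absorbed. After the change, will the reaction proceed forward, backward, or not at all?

Removing L (g), a reactant, drives the reaction to the left.

left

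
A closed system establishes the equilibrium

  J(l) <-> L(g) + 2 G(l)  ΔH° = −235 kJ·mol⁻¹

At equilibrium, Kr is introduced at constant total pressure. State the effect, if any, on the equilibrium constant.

unchanged

The equilibrium constant depends only on temperature. This perturbation may move the position of equilibrium, but since T is unchanged, K itself is unchanged.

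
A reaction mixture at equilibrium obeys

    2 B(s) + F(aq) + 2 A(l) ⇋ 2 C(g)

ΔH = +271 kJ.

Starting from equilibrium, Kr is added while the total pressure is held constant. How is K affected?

The equilibrium constant depends only on temperature. This perturbation may move the position of equilibrium, but since T is unchanged, K itself is unchanged.

unchanged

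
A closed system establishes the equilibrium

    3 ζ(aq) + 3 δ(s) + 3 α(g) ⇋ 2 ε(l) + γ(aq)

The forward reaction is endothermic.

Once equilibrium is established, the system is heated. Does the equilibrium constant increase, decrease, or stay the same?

increases

K depends on temperature via the van 't Hoff relation. The forward reaction is endothermic, so raising T increases K.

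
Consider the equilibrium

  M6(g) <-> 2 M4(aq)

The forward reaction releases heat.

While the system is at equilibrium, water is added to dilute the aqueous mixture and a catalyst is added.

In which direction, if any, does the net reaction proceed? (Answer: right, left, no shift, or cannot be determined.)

right

Dilution lowers every aqueous concentration by the same factor. Δn_aq = 2 − 0 = +2, so the system shifts toward the side with more dissolved moles — to the right.
A catalyst speeds both forward and reverse rates equally; it changes neither Q nor K — no shift from this change.
Only the nonzero effect(s) matter; the net shift is to the right.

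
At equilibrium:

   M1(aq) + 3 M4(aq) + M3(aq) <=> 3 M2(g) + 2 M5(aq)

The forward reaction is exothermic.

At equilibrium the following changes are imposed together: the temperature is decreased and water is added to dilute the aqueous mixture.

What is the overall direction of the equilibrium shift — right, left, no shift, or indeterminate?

cannot be determined

The forward reaction is exothermic. Lowering T favours the exothermic direction — shift to the right.
Dilution lowers every aqueous concentration by the same factor. Δn_aq = 2 − 5 = -3, so the system shifts toward the side with more dissolved moles — to the left.
The individual effects push in opposite directions; without quantitative information the net direction cannot be determined.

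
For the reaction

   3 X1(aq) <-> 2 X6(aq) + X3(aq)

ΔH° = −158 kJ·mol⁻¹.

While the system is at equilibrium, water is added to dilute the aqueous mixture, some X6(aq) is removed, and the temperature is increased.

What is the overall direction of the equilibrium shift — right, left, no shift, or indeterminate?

cannot be determined

Dilution scales every aqueous concentration by the same factor. Δn_aq = 3 − 3 = 0, so Q is unchanged — no shift.
Removing X6 (aq), a product, drives the reaction to the right.
The forward reaction is exothermic. Raising T favours the endothermic direction — shift to the left.
The individual effects push in opposite directions; without quantitative information the net direction cannot be determined.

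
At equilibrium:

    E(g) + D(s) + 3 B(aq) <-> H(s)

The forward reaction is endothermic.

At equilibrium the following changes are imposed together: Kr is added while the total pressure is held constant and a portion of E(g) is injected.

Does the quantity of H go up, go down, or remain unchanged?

cannot be determined

Adding inert gas at constant total pressure expands the volume and lowers every reacting partial pressure. With Δn_gas = 0 − 1 = -1, Q moves away from K toward the side with fewer gas moles, so the system shifts toward the side with more gas moles — to the left.
Adding E (g), a reactant, drives the reaction to the right.
The two effects oppose each other, so the net shift — and hence the change in H — cannot be determined from the given information.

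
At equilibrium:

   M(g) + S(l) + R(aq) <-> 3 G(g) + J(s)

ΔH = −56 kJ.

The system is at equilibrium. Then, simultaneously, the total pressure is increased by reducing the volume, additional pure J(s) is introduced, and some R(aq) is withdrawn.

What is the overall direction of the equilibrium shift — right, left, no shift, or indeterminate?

Gas moles: reactants 1, products 3 (Δn_gas = +2). Compression shifts the system toward the side with fewer moles of gas — to the left.
J is a pure solid; its activity is 1 regardless of amount, so Q is unaffected — no shift from this change.
Removing R (aq), a reactant, drives the reaction to the left.
Only the nonzero effect(s) matter; the net shift is to the left.

left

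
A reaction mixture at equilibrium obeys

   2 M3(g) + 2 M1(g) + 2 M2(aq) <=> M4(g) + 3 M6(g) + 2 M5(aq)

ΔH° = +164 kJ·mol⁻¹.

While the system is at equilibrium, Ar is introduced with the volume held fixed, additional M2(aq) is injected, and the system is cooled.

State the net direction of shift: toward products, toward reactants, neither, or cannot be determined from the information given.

cannot be determined

At constant volume, adding an inert gas leaves every reacting species' partial pressure unchanged, so Q is unchanged — no shift from this change.
Adding M2 (aq), a reactant, drives the reaction to the right.
The forward reaction is endothermic. Lowering T favours the exothermic direction — shift to the left.
The individual effects push in opposite directions; without quantitative information the net direction cannot be determined.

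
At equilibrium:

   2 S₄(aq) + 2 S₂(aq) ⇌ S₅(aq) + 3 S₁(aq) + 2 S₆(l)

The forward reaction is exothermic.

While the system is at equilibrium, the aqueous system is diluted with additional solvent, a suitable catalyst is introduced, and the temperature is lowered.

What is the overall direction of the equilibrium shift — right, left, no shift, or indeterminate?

right

Dilution scales every aqueous concentration by the same factor. Δn_aq = 4 − 4 = 0, so Q is unchanged — no shift.
A catalyst speeds both forward and reverse rates equally; it changes neither Q nor K — no shift from this change.
The forward reaction is exothermic. Lowering T favours the exothermic direction — shift to the right.
Only the nonzero effect(s) matter; the net shift is to the right.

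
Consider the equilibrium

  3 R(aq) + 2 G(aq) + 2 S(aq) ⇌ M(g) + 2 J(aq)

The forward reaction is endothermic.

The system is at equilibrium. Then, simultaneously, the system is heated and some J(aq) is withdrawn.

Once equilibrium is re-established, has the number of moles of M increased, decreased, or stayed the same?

The forward reaction is endothermic. Raising T favours the endothermic direction — shift to the right.
Removing J (aq), a product, drives the reaction to the right.
The net shift is to the right. M is a product, so its amount increases.

increases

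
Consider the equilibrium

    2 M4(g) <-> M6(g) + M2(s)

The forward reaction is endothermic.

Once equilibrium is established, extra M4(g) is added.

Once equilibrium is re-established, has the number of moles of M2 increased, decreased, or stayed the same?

Adding M4 (g), a reactant, drives the reaction to the right.
The net shift is to the right. M2 is a product, so its amount increases.

increases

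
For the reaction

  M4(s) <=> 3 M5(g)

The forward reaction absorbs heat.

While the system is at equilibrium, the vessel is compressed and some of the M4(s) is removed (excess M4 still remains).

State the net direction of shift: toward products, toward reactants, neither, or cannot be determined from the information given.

Gas moles: reactants 0, products 3 (Δn_gas = +3). Compression shifts the system toward the side with fewer moles of gas — to the left.
M4 is a pure solid; its activity is 1 regardless of amount, so Q is unaffected — no shift from this change.
Only the nonzero effect(s) matter; the net shift is to the left.

left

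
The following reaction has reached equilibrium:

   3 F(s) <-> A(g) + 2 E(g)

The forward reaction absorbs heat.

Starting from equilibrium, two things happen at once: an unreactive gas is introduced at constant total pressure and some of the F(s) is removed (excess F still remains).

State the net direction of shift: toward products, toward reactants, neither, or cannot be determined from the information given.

right

Adding inert gas at constant total pressure expands the volume and lowers every reacting partial pressure. With Δn_gas = 3 − 0 = +3, Q moves away from K toward the side with fewer gas moles, so the system shifts toward the side with more gas moles — to the right.
F is a pure solid; its activity is 1 regardless of amount, so Q is unaffected — no shift from this change.
Only the nonzero effect(s) matter; the net shift is to the right.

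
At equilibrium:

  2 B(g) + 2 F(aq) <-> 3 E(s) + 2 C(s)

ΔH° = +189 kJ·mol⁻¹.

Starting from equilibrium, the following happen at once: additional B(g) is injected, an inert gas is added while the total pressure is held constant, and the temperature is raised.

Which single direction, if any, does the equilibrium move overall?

cannot be determined

Adding B (g), a reactant, drives the reaction to the right.
Adding inert gas at constant total pressure expands the volume and lowers every reacting partial pressure. With Δn_gas = 0 − 2 = -2, Q moves away from K toward the side with fewer gas moles, so the system shifts toward the side with more gas moles — to the left.
The forward reaction is endothermic. Raising T favours the endothermic direction — shift to the right.
The individual effects push in opposite directions; without quantitative information the net direction cannot be determined.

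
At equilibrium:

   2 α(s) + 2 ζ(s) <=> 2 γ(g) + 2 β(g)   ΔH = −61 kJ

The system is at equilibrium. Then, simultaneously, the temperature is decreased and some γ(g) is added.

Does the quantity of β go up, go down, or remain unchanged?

The forward reaction is exothermic. Lowering T favours the exothermic direction — shift to the right.
Adding γ (g), a product, drives the reaction to the left.
The two effects oppose each other, so the net shift — and hence the change in β — cannot be determined from the given information.

cannot be determined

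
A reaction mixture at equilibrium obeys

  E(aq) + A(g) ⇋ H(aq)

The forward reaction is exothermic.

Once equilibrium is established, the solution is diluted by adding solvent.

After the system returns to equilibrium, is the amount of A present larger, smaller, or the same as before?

Dilution scales every aqueous concentration by the same factor. Δn_aq = 1 − 1 = 0, so Q is unchanged — no shift.
No net shift occurs, so the amount of A is unchanged.

unchanged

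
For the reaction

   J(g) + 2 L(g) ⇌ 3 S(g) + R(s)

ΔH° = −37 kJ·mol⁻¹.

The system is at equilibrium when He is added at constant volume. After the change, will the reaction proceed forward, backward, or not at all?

At constant volume, adding an inert gas leaves every reacting species' partial pressure unchanged, so Q is unchanged — no shift from this change.

no shift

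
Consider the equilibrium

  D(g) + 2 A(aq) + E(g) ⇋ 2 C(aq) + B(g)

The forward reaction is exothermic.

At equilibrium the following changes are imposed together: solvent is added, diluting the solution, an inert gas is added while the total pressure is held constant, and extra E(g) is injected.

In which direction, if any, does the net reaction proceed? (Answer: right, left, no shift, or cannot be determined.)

cannot be determined

Dilution scales every aqueous concentration by the same factor. Δn_aq = 2 − 2 = 0, so Q is unchanged — no shift.
Adding inert gas at constant total pressure expands the volume and lowers every reacting partial pressure. With Δn_gas = 1 − 2 = -1, Q moves away from K toward the side with fewer gas moles, so the system shifts toward the side with more gas moles — to the left.
Adding E (g), a reactant, drives the reaction to the right.
The individual effects push in opposite directions; without quantitative information the net direction cannot be determined.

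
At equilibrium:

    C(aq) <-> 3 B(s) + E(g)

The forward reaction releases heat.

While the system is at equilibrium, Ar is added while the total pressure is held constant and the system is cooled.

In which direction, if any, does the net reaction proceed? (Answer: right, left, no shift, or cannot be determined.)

Adding inert gas at constant total pressure expands the volume and lowers every reacting partial pressure. With Δn_gas = 1 − 0 = +1, Q moves away from K toward the side with fewer gas moles, so the system shifts toward the side with more gas moles — to the right.
The forward reaction is exothermic. Lowering T favours the exothermic direction — shift to the right.
All effects act in the same direction — net shift to the right.

right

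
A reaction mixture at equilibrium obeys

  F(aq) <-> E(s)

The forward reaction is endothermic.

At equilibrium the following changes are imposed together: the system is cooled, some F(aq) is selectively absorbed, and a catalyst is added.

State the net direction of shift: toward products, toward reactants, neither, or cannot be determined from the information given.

The forward reaction is endothermic. Lowering T favours the exothermic direction — shift to the left.
Removing F (aq), a reactant, drives the reaction to the left.
A catalyst speeds both forward and reverse rates equally; it changes neither Q nor K — no shift from this change.
Only the nonzero effect(s) matter; the net shift is to the left.

left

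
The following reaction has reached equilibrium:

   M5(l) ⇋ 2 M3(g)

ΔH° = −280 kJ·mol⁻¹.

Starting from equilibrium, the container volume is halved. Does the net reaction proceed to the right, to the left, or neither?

left

Gas moles: reactants 0, products 2 (Δn_gas = +2). Compression shifts the system toward the side with fewer moles of gas — to the left.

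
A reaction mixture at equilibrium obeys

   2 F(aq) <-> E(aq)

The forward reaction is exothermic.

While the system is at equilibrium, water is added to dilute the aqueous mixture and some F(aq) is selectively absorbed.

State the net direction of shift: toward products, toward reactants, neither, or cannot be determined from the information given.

left

Dilution lowers every aqueous concentration by the same factor. Δn_aq = 1 − 2 = -1, so the system shifts toward the side with more dissolved moles — to the left.
Removing F (aq), a reactant, drives the reaction to the left.
All effects act in the same direction — net shift to the left.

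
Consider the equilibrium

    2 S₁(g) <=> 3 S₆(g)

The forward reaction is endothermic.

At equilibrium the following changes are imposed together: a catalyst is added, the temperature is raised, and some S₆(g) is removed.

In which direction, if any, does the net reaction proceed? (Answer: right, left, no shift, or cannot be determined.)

A catalyst speeds both forward and reverse rates equally; it changes neither Q nor K — no shift from this change.
The forward reaction is endothermic. Raising T favours the endothermic direction — shift to the right.
Removing S₆ (g), a product, drives the reaction to the right.
Only the nonzero effect(s) matter; the net shift is to the right.

right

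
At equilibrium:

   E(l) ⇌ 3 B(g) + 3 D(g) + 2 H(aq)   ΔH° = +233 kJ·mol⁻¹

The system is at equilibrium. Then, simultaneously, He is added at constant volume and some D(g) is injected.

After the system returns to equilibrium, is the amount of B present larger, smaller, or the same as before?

decreases

At constant volume, adding an inert gas leaves every reacting species' partial pressure unchanged, so Q is unchanged — no shift from this change.
Adding D (g), a product, drives the reaction to the left.
The net shift is to the left. B is a product, so its amount decreases.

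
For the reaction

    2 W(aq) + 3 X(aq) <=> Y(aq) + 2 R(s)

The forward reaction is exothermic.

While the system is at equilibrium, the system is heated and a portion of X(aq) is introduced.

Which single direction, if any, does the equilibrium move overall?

The forward reaction is exothermic. Raising T favours the endothermic direction — shift to the left.
Adding X (aq), a reactant, drives the reaction to the right.
The individual effects push in opposite directions; without quantitative information the net direction cannot be determined.

cannot be determined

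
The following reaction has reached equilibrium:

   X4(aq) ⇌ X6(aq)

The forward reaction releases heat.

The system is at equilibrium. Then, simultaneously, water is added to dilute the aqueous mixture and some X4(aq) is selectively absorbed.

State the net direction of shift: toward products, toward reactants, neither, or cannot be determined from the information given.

Dilution scales every aqueous concentration by the same factor. Δn_aq = 1 − 1 = 0, so Q is unchanged — no shift.
Removing X4 (aq), a reactant, drives the reaction to the left.
Only the nonzero effect(s) matter; the net shift is to the left.

left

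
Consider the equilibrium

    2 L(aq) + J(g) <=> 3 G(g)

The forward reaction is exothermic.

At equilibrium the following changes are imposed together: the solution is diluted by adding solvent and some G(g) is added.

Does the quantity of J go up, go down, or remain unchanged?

increases

Dilution lowers every aqueous concentration by the same factor. Δn_aq = 0 − 2 = -2, so the system shifts toward the side with more dissolved moles — to the left.
Adding G (g), a product, drives the reaction to the left.
The net shift is to the left. J is a reactant, so its amount increases.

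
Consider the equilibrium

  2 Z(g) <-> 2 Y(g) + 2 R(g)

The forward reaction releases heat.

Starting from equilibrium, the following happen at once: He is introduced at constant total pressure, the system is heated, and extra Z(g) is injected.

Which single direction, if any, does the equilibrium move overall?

cannot be determined

Adding inert gas at constant total pressure expands the volume and lowers every reacting partial pressure. With Δn_gas = 4 − 2 = +2, Q moves away from K toward the side with fewer gas moles, so the system shifts toward the side with more gas moles — to the right.
The forward reaction is exothermic. Raising T favours the endothermic direction — shift to the left.
Adding Z (g), a reactant, drives the reaction to the right.
The individual effects push in opposite directions; without quantitative information the net direction cannot be determined.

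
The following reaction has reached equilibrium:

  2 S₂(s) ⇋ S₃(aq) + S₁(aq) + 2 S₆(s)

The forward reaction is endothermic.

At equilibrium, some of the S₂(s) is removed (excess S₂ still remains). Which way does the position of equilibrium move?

no shift

S₂ is a pure solid; its activity is 1 regardless of amount, so Q is unaffected — no shift from this change.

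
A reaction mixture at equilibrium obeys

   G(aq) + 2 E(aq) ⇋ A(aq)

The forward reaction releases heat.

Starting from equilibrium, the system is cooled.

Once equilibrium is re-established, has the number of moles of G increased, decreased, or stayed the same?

The forward reaction is exothermic. Lowering T favours the exothermic direction — shift to the right.
The net shift is to the right. G is a reactant, so its amount decreases.

decreases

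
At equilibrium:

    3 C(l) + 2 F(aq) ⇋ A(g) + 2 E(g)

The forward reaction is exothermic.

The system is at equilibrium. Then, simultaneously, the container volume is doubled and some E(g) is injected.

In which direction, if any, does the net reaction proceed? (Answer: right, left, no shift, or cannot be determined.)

Gas moles: reactants 0, products 3 (Δn_gas = +3). Expansion shifts the system toward the side with more moles of gas — to the right.
Adding E (g), a product, drives the reaction to the left.
The individual effects push in opposite directions; without quantitative information the net direction cannot be determined.

cannot be determined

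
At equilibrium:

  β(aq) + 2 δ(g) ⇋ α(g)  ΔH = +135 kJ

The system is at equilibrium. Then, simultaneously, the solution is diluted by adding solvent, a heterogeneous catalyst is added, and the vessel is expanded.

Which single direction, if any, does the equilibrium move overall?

Dilution lowers every aqueous concentration by the same factor. Δn_aq = 0 − 1 = -1, so the system shifts toward the side with more dissolved moles — to the left.
A catalyst speeds both forward and reverse rates equally; it changes neither Q nor K — no shift from this change.
Gas moles: reactants 2, products 1 (Δn_gas = -1). Expansion shifts the system toward the side with more moles of gas — to the left.
Only the nonzero effect(s) matter; the net shift is to the left.

left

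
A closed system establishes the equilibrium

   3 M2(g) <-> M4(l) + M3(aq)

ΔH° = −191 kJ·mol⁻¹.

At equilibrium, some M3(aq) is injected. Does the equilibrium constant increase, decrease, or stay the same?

The equilibrium constant depends only on temperature. This perturbation may move the position of equilibrium, but since T is unchanged, K itself is unchanged.

unchanged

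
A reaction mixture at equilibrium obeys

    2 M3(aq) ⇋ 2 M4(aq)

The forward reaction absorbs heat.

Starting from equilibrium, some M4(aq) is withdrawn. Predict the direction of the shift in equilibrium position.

right

Removing M4 (aq), a product, drives the reaction to the right.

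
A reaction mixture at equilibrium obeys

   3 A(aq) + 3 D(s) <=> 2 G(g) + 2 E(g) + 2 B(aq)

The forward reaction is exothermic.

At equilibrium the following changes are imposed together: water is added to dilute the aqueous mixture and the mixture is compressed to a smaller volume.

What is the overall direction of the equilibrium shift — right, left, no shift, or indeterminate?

Dilution lowers every aqueous concentration by the same factor. Δn_aq = 2 − 3 = -1, so the system shifts toward the side with more dissolved moles — to the left.
Gas moles: reactants 0, products 4 (Δn_gas = +4). Compression shifts the system toward the side with fewer moles of gas — to the left.
All effects act in the same direction — net shift to the left.

left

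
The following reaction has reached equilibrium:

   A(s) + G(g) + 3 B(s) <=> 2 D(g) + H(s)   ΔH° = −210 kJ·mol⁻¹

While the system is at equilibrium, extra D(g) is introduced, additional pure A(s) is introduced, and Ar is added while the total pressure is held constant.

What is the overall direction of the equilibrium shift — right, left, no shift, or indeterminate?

cannot be determined

Adding D (g), a product, drives the reaction to the left.
A is a pure solid; its activity is 1 regardless of amount, so Q is unaffected — no shift from this change.
Adding inert gas at constant total pressure expands the volume and lowers every reacting partial pressure. With Δn_gas = 2 − 1 = +1, Q moves away from K toward the side with fewer gas moles, so the system shifts toward the side with more gas moles — to the right.
The individual effects push in opposite directions; without quantitative information the net direction cannot be determined.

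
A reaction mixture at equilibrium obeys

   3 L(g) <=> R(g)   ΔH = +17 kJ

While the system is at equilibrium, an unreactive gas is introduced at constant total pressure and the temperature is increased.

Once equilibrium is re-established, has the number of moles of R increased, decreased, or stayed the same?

cannot be determined

Adding inert gas at constant total pressure expands the volume and lowers every reacting partial pressure. With Δn_gas = 1 − 3 = -2, Q moves away from K toward the side with fewer gas moles, so the system shifts toward the side with more gas moles — to the left.
The forward reaction is endothermic. Raising T favours the endothermic direction — shift to the right.
The two effects oppose each other, so the net shift — and hence the change in R — cannot be determined from the given information.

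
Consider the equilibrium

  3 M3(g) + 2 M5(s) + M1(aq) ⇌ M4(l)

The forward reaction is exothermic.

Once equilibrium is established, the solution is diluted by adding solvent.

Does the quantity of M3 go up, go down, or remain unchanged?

increases

Dilution lowers every aqueous concentration by the same factor. Δn_aq = 0 − 1 = -1, so the system shifts toward the side with more dissolved moles — to the left.
The net shift is to the left. M3 is a reactant, so its amount increases.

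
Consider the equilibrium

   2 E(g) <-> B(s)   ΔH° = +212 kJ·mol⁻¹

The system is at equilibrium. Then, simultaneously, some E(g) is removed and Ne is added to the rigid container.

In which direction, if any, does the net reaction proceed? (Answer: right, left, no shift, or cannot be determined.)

left

Removing E (g), a reactant, drives the reaction to the left.
At constant volume, adding an inert gas leaves every reacting species' partial pressure unchanged, so Q is unchanged — no shift from this change.
Only the nonzero effect(s) matter; the net shift is to the left.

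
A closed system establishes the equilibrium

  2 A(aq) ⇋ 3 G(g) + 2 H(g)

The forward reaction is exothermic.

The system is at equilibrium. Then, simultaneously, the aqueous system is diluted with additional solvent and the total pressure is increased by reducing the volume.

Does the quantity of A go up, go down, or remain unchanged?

increases

Dilution lowers every aqueous concentration by the same factor. Δn_aq = 0 − 2 = -2, so the system shifts toward the side with more dissolved moles — to the left.
Gas moles: reactants 0, products 5 (Δn_gas = +5). Compression shifts the system toward the side with fewer moles of gas — to the left.
The net shift is to the left. A is a reactant, so its amount increases.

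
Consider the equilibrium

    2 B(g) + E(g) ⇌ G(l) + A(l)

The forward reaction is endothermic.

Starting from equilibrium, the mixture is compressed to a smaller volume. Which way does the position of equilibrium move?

Gas moles: reactants 3, products 0 (Δn_gas = -3). Compression shifts the system toward the side with fewer moles of gas — to the right.

right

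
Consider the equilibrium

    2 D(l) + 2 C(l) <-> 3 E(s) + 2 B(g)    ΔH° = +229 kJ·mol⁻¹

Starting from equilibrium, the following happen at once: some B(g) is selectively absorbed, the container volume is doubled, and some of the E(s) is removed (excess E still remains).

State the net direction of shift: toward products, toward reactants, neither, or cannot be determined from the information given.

Removing B (g), a product, drives the reaction to the right.
Gas moles: reactants 0, products 2 (Δn_gas = +2). Expansion shifts the system toward the side with more moles of gas — to the right.
E is a pure solid; its activity is 1 regardless of amount, so Q is unaffected — no shift from this change.
Only the nonzero effect(s) matter; the net shift is to the right.

right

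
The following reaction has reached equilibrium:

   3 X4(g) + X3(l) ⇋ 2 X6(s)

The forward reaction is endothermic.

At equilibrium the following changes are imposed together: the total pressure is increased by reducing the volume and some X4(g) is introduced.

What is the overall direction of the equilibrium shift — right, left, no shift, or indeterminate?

Gas moles: reactants 3, products 0 (Δn_gas = -3). Compression shifts the system toward the side with fewer moles of gas — to the right.
Adding X4 (g), a reactant, drives the reaction to the right.
All effects act in the same direction — net shift to the right.

right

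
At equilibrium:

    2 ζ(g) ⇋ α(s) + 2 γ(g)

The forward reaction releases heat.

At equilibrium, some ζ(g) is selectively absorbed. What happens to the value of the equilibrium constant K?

The equilibrium constant depends only on temperature. This perturbation may move the position of equilibrium, but since T is unchanged, K itself is unchanged.

unchanged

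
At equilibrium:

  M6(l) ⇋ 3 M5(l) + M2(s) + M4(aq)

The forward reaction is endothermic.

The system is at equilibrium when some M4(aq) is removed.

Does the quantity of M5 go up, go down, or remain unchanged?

Removing M4 (aq), a product, drives the reaction to the right.
The net shift is to the right. M5 is a product, so its amount increases.

increases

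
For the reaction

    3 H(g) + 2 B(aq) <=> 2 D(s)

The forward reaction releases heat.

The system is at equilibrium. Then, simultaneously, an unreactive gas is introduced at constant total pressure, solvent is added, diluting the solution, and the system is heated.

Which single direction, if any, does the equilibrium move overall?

left

Adding inert gas at constant total pressure expands the volume and lowers every reacting partial pressure. With Δn_gas = 0 − 3 = -3, Q moves away from K toward the side with fewer gas moles, so the system shifts toward the side with more gas moles — to the left.
Dilution lowers every aqueous concentration by the same factor. Δn_aq = 0 − 2 = -2, so the system shifts toward the side with more dissolved moles — to the left.
The forward reaction is exothermic. Raising T favours the endothermic direction — shift to the left.
All effects act in the same direction — net shift to the left.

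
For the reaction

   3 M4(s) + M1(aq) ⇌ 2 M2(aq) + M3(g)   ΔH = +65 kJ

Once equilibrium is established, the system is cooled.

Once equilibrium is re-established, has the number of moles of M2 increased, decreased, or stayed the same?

decreases

The forward reaction is endothermic. Lowering T favours the exothermic direction — shift to the left.
The net shift is to the left. M2 is a product, so its amount decreases.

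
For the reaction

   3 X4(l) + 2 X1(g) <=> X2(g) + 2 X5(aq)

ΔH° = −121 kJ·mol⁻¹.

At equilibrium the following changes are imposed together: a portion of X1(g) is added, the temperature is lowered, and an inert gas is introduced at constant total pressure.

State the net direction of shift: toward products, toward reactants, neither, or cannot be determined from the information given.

Adding X1 (g), a reactant, drives the reaction to the right.
The forward reaction is exothermic. Lowering T favours the exothermic direction — shift to the right.
Adding inert gas at constant total pressure expands the volume and lowers every reacting partial pressure. With Δn_gas = 1 − 2 = -1, Q moves away from K toward the side with fewer gas moles, so the system shifts toward the side with more gas moles — to the left.
The individual effects push in opposite directions; without quantitative information the net direction cannot be determined.

cannot be determined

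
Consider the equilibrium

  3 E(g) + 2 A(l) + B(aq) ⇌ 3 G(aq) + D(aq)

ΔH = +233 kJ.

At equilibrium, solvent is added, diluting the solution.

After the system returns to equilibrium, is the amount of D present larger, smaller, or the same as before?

increases

Dilution lowers every aqueous concentration by the same factor. Δn_aq = 4 − 1 = +3, so the system shifts toward the side with more dissolved moles — to the right.
The net shift is to the right. D is a product, so its amount increases.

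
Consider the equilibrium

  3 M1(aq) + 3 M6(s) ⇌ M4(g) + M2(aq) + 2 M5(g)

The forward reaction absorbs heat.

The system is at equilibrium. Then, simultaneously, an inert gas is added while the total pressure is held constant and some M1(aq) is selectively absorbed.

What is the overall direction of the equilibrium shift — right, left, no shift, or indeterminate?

cannot be determined

Adding inert gas at constant total pressure expands the volume and lowers every reacting partial pressure. With Δn_gas = 3 − 0 = +3, Q moves away from K toward the side with fewer gas moles, so the system shifts toward the side with more gas moles — to the right.
Removing M1 (aq), a reactant, drives the reaction to the left.
The individual effects push in opposite directions; without quantitative information the net direction cannot be determined.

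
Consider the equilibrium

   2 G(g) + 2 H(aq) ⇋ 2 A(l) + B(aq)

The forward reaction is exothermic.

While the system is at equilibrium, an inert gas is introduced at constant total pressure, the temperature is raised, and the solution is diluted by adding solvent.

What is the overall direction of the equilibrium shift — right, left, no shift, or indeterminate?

left

Adding inert gas at constant total pressure expands the volume and lowers every reacting partial pressure. With Δn_gas = 0 − 2 = -2, Q moves away from K toward the side with fewer gas moles, so the system shifts toward the side with more gas moles — to the left.
The forward reaction is exothermic. Raising T favours the endothermic direction — shift to the left.
Dilution lowers every aqueous concentration by the same factor. Δn_aq = 1 − 2 = -1, so the system shifts toward the side with more dissolved moles — to the left.
All effects act in the same direction — net shift to the left.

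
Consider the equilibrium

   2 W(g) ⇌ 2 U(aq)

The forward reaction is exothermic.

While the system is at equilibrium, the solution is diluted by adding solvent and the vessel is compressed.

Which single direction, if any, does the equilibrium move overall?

Dilution lowers every aqueous concentration by the same factor. Δn_aq = 2 − 0 = +2, so the system shifts toward the side with more dissolved moles — to the right.
Gas moles: reactants 2, products 0 (Δn_gas = -2). Compression shifts the system toward the side with fewer moles of gas — to the right.
All effects act in the same direction — net shift to the right.

right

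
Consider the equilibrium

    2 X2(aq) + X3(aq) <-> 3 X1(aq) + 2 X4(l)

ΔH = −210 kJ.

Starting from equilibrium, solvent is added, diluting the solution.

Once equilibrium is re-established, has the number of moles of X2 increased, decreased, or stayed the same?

unchanged

Dilution scales every aqueous concentration by the same factor. Δn_aq = 3 − 3 = 0, so Q is unchanged — no shift.
No net shift occurs, so the amount of X2 is unchanged.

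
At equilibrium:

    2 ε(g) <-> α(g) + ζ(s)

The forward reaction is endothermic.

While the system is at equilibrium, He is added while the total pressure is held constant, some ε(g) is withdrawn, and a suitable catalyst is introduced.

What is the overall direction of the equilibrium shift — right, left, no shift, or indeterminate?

Adding inert gas at constant total pressure expands the volume and lowers every reacting partial pressure. With Δn_gas = 1 − 2 = -1, Q moves away from K toward the side with fewer gas moles, so the system shifts toward the side with more gas moles — to the left.
Removing ε (g), a reactant, drives the reaction to the left.
A catalyst speeds both forward and reverse rates equally; it changes neither Q nor K — no shift from this change.
Only the nonzero effect(s) matter; the net shift is to the left.

left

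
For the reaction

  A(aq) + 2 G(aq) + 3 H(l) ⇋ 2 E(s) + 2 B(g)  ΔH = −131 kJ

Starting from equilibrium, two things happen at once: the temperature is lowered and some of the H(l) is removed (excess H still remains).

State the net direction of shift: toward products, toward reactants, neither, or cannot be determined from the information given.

The forward reaction is exothermic. Lowering T favours the exothermic direction — shift to the right.
H is a pure liquid; its activity is 1 regardless of amount, so Q is unaffected — no shift from this change.
Only the nonzero effect(s) matter; the net shift is to the right.

right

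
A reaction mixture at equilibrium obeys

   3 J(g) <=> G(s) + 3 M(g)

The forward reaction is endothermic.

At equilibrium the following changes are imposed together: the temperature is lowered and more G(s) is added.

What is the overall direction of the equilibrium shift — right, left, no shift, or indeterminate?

The forward reaction is endothermic. Lowering T favours the exothermic direction — shift to the left.
G is a pure solid; its activity is 1 regardless of amount, so Q is unaffected — no shift from this change.
Only the nonzero effect(s) matter; the net shift is to the left.

left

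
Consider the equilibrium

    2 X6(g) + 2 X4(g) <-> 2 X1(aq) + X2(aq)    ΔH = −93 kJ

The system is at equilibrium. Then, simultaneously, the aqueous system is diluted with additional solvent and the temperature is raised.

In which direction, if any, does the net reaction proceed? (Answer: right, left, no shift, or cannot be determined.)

Dilution lowers every aqueous concentration by the same factor. Δn_aq = 3 − 0 = +3, so the system shifts toward the side with more dissolved moles — to the right.
The forward reaction is exothermic. Raising T favours the endothermic direction — shift to the left.
The individual effects push in opposite directions; without quantitative information the net direction cannot be determined.

cannot be determined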